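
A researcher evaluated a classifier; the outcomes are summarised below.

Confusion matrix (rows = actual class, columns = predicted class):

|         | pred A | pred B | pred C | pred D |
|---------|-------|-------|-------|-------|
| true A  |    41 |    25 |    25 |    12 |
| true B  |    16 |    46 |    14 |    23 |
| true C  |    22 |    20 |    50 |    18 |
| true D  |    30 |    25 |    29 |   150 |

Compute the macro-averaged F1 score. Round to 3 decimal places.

0.485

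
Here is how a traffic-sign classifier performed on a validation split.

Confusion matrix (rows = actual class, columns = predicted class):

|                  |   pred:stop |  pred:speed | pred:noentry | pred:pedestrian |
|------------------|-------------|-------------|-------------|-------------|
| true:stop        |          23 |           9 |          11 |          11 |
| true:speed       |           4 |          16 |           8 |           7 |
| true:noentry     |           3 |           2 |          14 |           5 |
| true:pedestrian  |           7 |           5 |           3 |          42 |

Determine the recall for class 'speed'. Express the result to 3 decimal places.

0.457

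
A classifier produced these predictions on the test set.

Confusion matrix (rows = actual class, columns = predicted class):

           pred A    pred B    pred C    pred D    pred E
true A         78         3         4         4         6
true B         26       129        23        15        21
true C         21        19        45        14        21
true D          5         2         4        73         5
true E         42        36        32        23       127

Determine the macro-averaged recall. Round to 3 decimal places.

0.622

Per-class recall (TP/(TP+FN)):
  A: TP=78, FN=3+4+4+6=17 → 78/95 = 0.8211
  B: TP=129, FN=26+23+15+21=85 → 129/214 = 0.6028
  C: TP=45, FN=21+19+14+21=75 → 45/120 = 0.3750
  D: TP=73, FN=5+2+4+5=16 → 73/89 = 0.8202
  E: TP=127, FN=42+36+32+23=133 → 127/260 = 0.4885
Macro-recall = mean = (0.8211 + 0.6028 + 0.3750 + 0.8202 + 0.4885) / 5 = 0.622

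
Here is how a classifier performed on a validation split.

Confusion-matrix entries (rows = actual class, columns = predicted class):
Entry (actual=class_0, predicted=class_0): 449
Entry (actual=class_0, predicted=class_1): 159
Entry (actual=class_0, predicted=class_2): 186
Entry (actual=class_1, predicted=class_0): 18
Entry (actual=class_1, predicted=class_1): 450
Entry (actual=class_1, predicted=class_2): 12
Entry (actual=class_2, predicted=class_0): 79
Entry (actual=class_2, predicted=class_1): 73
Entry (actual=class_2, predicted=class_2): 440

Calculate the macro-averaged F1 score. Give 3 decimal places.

0.720

Per-class F1 score (2·TP/(2·TP+FP+FN)):
  class_0: TP=449, FP=18+79=97, FN=159+186=345 → 898/1340 = 0.6701
  class_1: TP=450, FP=159+73=232, FN=18+12=30 → 900/1162 = 0.7745
  class_2: TP=440, FP=186+12=198, FN=79+73=152 → 880/1230 = 0.7154
Macro-F1 score = mean = (0.6701 + 0.7745 + 0.7154) / 3 = 0.720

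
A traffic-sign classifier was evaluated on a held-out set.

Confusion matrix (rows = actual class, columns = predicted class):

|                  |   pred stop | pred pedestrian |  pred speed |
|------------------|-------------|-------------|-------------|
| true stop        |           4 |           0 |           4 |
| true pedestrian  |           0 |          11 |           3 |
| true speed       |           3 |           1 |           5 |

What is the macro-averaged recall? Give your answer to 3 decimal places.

0.614

Per-class recall (TP/(TP+FN)):
  stop: TP=4, FN=0+4=4 → 4/8 = 0.5000
  pedestrian: TP=11, FN=0+3=3 → 11/14 = 0.7857
  speed: TP=5, FN=3+1=4 → 5/9 = 0.5556
Macro-recall = mean = (0.5000 + 0.7857 + 0.5556) / 3 = 0.614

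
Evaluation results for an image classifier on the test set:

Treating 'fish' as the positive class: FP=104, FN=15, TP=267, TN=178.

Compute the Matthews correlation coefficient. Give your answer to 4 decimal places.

0.6091

MCC = (TP·TN − FP·FN) / √((TP+FP)(TP+FN)(TN+FP)(TN+FN))
Numerator = 267·178 − 104·15 = 45966
Denominator = √(371·282·282·193) = √5694156972 = 75459.6380
MCC = 45966 / 75459.6380 = 0.6091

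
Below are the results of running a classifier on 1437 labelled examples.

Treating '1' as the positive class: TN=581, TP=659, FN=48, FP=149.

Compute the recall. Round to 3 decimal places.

Recall = TP/(TP+FN) = 659/(659+48) = 659/707 = 0.932

0.932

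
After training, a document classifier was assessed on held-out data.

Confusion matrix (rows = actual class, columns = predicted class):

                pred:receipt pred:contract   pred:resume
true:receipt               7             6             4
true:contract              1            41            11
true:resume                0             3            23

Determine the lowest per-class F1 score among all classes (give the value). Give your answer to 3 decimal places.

0.560

Per-class F1 score (2·TP/(2·TP+FP+FN)):
  receipt: TP=7, FP=1+0=1, FN=6+4=10 → 14/25 = 0.5600
  contract: TP=41, FP=6+3=9, FN=1+11=12 → 82/103 = 0.7961
  resume: TP=23, FP=4+11=15, FN=0+3=3 → 46/64 = 0.7188
Lowest is class 'receipt' with F1 score = 0.560.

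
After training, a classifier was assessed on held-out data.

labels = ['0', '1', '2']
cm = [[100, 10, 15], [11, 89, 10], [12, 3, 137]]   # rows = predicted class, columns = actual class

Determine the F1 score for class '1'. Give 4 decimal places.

0.8396

One-vs-rest for '1': TP = diagonal; FP = other classes predicted '1'; FN = '1' predicted as other.
F1 score = 2·TP/(2·TP+FP+FN).
1: TP=89, FP=11+10=21, FN=10+3=13 → 178/212 = 0.83962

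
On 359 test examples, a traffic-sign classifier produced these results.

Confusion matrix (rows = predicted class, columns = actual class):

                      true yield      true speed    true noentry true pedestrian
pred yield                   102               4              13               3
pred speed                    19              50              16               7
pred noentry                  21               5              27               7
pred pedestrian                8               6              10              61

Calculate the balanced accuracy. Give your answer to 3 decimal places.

0.660

Balanced accuracy = mean of per-class recall.
  yield: recall = 102/150 = 0.6800
  speed: recall = 50/65 = 0.7692
  noentry: recall = 27/66 = 0.4091
  pedestrian: recall = 61/78 = 0.7821
Mean = (0.6800 + 0.7692 + 0.4091 + 0.7821) / 4 = 0.660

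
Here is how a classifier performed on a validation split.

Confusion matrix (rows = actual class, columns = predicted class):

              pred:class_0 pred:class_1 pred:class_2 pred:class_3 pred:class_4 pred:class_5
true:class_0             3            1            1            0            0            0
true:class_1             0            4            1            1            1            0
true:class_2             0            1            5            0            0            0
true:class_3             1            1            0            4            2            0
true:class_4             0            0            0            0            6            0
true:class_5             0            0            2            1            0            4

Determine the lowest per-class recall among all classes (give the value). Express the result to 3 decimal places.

0.500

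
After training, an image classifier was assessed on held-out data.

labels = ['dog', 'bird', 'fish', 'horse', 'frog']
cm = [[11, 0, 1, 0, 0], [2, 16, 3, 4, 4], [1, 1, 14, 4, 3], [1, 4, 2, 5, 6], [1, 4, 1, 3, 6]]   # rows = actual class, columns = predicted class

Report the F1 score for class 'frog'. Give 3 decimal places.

0.353

Take TP from the diagonal, FP from the rest of the 'frog' prediction marginal, FN from the rest of the 'frog' actual marginal.
F1 score = 2·TP/(2·TP+FP+FN).
frog: TP=6, FP=0+4+3+6=13, FN=1+4+1+3=9 → 12/34 = 0.3529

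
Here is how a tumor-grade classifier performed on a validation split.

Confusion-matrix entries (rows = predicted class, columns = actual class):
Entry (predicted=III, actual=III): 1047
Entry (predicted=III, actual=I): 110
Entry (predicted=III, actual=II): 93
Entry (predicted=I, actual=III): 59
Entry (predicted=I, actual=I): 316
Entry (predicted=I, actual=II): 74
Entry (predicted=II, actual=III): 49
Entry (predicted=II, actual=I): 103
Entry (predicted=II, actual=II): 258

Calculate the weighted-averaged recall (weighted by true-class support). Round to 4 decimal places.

0.7686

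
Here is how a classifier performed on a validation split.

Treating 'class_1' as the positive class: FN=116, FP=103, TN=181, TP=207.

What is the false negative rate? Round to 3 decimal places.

0.359

FNR = FN/(FN+TP) = 116/(116+207) = 0.359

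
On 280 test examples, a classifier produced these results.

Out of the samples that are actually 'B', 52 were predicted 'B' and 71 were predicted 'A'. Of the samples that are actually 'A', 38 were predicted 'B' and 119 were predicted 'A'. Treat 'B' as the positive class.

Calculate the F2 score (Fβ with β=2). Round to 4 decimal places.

Fβ = (1+β²)·TP / ((1+β²)·TP + β²·FN + FP), with β²=4
= 5·52 / (5·52 + 4·71 + 38) = 0.4467

0.4467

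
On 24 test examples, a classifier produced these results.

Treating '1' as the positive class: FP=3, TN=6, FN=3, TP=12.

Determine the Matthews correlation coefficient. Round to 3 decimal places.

0.467

MCC = (TP·TN − FP·FN) / √((TP+FP)(TP+FN)(TN+FP)(TN+FN))
Numerator = 12·6 − 3·3 = 63
Denominator = √(15·15·9·9) = √18225 = 135.0000
MCC = 63 / 135.0000 = 0.467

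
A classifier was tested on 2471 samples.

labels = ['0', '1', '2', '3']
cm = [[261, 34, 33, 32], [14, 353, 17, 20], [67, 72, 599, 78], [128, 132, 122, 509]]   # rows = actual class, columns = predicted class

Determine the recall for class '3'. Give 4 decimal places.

Treat '3' as positive and all other classes as negative.
recall = TP/(TP+FN).
3: TP=509, FN=128+132+122=382 → 509/891 = 0.57127

0.5713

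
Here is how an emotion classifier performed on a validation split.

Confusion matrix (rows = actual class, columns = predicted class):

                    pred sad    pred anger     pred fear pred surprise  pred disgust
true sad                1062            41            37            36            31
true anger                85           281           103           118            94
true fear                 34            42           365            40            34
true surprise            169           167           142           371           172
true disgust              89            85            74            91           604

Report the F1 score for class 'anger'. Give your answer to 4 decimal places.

F1 score = 2·TP/(2·TP+FP+FN).
anger: TP=281, FP=41+42+167+85=335, FN=85+103+118+94=400 → 562/1297 = 0.43331

0.4333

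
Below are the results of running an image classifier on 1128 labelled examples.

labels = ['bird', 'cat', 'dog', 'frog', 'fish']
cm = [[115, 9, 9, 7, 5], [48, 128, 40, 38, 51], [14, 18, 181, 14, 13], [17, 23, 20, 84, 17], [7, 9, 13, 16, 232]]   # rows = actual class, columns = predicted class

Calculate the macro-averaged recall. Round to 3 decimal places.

0.665

Per-class recall (TP/(TP+FN)):
  bird: TP=115, FN=9+9+7+5=30 → 115/145 = 0.7931
  cat: TP=128, FN=48+40+38+51=177 → 128/305 = 0.4197
  dog: TP=181, FN=14+18+14+13=59 → 181/240 = 0.7542
  frog: TP=84, FN=17+23+20+17=77 → 84/161 = 0.5217
  fish: TP=232, FN=7+9+13+16=45 → 232/277 = 0.8375
Macro-recall = mean = (0.7931 + 0.4197 + 0.7542 + 0.5217 + 0.8375) / 5 = 0.665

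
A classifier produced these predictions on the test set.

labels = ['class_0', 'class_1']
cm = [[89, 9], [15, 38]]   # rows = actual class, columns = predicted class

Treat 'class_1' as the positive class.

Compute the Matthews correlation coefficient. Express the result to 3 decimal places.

MCC = (TP·TN − FP·FN) / √((TP+FP)(TP+FN)(TN+FP)(TN+FN))
Numerator = 38·89 − 9·15 = 3247
Denominator = √(47·53·98·104) = √25388272 = 5038.6776
MCC = 3247 / 5038.6776 = 0.644

0.644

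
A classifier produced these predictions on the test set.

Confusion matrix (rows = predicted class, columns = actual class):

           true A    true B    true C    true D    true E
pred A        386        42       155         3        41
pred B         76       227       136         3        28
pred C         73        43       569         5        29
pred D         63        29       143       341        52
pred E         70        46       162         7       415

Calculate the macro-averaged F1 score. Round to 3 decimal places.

Per-class F1 score (2·TP/(2·TP+FP+FN)):
  A: TP=386, FP=42+155+3+41=241, FN=76+73+63+70=282 → 772/1295 = 0.5961
  B: TP=227, FP=76+136+3+28=243, FN=42+43+29+46=160 → 454/857 = 0.5298
  C: TP=569, FP=73+43+5+29=150, FN=155+136+143+162=596 → 1138/1884 = 0.6040
  D: TP=341, FP=63+29+143+52=287, FN=3+3+5+7=18 → 682/987 = 0.6910
  E: TP=415, FP=70+46+162+7=285, FN=41+28+29+52=150 → 830/1265 = 0.6561
Macro-F1 score = mean = (0.5961 + 0.5298 + 0.6040 + 0.6910 + 0.6561) / 5 = 0.615

0.615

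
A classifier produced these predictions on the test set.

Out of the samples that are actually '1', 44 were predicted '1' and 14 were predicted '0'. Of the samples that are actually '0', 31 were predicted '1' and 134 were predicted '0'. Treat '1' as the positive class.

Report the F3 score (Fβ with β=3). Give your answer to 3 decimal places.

Fβ = (1+β²)·TP / ((1+β²)·TP + β²·FN + FP), with β²=9
= 10·44 / (10·44 + 9·14 + 31) = 0.737

0.737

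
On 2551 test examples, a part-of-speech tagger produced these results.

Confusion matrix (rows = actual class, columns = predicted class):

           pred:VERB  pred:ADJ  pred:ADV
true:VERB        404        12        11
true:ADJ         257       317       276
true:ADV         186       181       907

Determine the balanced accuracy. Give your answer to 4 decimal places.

Balanced accuracy = mean of per-class recall.
  VERB: recall = 404/427 = 0.94614
  ADJ: recall = 317/850 = 0.37294
  ADV: recall = 907/1274 = 0.71193
Mean = (0.94614 + 0.37294 + 0.71193) / 3 = 0.6770

0.6770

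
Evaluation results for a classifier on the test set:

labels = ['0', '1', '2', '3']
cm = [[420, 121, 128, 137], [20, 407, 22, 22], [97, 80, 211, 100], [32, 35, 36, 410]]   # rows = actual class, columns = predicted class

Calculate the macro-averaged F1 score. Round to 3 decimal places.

0.628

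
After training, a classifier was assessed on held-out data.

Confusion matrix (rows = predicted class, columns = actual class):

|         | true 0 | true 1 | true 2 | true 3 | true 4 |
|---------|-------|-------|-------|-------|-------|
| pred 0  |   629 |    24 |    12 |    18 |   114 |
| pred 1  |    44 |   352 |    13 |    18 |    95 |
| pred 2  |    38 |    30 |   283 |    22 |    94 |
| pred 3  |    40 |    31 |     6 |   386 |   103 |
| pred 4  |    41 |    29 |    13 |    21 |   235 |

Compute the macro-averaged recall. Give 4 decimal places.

Per-class recall (TP/(TP+FN)):
  0: TP=629, FN=44+38+40+41=163 → 629/792 = 0.79419
  1: TP=352, FN=24+30+31+29=114 → 352/466 = 0.75536
  2: TP=283, FN=12+13+6+13=44 → 283/327 = 0.86544
  3: TP=386, FN=18+18+22+21=79 → 386/465 = 0.83011
  4: TP=235, FN=114+95+94+103=406 → 235/641 = 0.36661
Macro-recall = mean = (0.79419 + 0.75536 + 0.86544 + 0.83011 + 0.36661) / 5 = 0.7223

0.7223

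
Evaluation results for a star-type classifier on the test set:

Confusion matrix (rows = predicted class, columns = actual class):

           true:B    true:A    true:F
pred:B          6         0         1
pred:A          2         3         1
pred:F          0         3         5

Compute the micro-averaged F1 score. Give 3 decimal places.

0.667

Micro-averaging pools counts across classes: ΣTP=14, ΣFP=7, ΣFN=7.
Micro-F1 score = 2·TP/(2·TP+FP+FN) on pooled counts = 0.667 (equals overall accuracy in single-label multiclass).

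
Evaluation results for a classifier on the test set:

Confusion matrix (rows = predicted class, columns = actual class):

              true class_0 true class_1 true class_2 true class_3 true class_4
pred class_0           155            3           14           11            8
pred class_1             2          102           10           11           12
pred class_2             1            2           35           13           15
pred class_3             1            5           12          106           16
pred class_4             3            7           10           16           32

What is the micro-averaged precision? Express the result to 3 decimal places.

0.714

Micro-averaging pools counts across classes: ΣTP=430, ΣFP=172, ΣFN=172.
Micro-precision = TP/(TP+FP) on pooled counts = 0.714 (equals overall accuracy in single-label multiclass).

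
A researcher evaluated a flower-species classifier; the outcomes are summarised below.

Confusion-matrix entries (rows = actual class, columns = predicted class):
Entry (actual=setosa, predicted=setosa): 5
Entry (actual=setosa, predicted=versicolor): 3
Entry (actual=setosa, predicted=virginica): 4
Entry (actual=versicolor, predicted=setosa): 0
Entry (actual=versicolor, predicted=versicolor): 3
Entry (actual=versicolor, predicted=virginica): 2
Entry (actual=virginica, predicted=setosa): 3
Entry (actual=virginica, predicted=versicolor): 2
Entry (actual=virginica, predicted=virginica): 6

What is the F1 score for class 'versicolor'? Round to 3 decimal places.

Treat 'versicolor' as positive and all other classes as negative.
F1 score = 2·TP/(2·TP+FP+FN).
versicolor: TP=3, FP=3+2=5, FN=0+2=2 → 6/13 = 0.4615

0.462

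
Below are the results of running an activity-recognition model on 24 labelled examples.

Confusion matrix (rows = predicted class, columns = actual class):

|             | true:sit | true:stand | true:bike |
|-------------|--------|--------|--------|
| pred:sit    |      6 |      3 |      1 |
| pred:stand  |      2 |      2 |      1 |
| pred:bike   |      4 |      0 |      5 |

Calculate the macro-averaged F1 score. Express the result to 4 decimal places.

Per-class F1 score (2·TP/(2·TP+FP+FN)):
  sit: TP=6, FP=3+1=4, FN=2+4=6 → 12/22 = 0.54545
  stand: TP=2, FP=2+1=3, FN=3+0=3 → 4/10 = 0.40000
  bike: TP=5, FP=4+0=4, FN=1+1=2 → 10/16 = 0.62500
Macro-F1 score = mean = (0.54545 + 0.40000 + 0.62500) / 3 = 0.5235

0.5235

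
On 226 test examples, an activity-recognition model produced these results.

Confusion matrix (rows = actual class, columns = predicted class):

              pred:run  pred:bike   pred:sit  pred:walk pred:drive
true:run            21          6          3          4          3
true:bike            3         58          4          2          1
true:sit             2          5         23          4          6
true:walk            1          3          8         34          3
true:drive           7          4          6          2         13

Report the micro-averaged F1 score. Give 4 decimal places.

0.6593

Micro-averaging pools counts across classes: ΣTP=149, ΣFP=77, ΣFN=77.
Micro-F1 score = 2·TP/(2·TP+FP+FN) on pooled counts = 0.6593 (equals overall accuracy in single-label multiclass).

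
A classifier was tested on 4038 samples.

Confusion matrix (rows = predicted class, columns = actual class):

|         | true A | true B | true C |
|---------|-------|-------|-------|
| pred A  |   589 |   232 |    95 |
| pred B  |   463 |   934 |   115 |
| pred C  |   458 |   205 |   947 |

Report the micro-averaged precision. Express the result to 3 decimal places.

0.612

Micro-averaging pools counts across classes: ΣTP=2470, ΣFP=1568, ΣFN=1568.
Micro-precision = TP/(TP+FP) on pooled counts = 0.612 (equals overall accuracy in single-label multiclass).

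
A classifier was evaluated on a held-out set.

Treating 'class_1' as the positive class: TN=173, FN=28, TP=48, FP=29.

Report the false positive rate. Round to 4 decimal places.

0.1436

FPR = FP/(FP+TN) = 29/(29+173) = 0.1436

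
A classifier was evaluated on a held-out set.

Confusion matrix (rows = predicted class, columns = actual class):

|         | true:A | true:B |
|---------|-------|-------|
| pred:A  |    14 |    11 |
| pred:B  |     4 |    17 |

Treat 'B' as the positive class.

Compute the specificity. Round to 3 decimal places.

0.778

Specificity = TN/(TN+FP) = 14/(14+4) = 0.778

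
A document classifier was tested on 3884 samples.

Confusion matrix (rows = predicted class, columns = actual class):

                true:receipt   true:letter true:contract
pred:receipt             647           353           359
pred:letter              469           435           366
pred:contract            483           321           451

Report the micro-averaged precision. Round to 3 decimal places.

Micro-averaging pools counts across classes: ΣTP=1533, ΣFP=2351, ΣFN=2351.
Micro-precision = TP/(TP+FP) on pooled counts = 0.395 (equals overall accuracy in single-label multiclass).

0.395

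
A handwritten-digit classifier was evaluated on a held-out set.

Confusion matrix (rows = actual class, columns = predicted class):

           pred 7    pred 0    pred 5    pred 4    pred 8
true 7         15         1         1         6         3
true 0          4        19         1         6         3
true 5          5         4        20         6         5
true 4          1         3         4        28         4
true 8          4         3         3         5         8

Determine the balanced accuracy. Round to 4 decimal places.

0.5401

Balanced accuracy = mean of per-class recall.
  7: recall = 15/26 = 0.57692
  0: recall = 19/33 = 0.57576
  5: recall = 20/40 = 0.50000
  4: recall = 28/40 = 0.70000
  8: recall = 8/23 = 0.34783
Mean = (0.57692 + 0.57576 + 0.50000 + 0.70000 + 0.34783) / 5 = 0.5401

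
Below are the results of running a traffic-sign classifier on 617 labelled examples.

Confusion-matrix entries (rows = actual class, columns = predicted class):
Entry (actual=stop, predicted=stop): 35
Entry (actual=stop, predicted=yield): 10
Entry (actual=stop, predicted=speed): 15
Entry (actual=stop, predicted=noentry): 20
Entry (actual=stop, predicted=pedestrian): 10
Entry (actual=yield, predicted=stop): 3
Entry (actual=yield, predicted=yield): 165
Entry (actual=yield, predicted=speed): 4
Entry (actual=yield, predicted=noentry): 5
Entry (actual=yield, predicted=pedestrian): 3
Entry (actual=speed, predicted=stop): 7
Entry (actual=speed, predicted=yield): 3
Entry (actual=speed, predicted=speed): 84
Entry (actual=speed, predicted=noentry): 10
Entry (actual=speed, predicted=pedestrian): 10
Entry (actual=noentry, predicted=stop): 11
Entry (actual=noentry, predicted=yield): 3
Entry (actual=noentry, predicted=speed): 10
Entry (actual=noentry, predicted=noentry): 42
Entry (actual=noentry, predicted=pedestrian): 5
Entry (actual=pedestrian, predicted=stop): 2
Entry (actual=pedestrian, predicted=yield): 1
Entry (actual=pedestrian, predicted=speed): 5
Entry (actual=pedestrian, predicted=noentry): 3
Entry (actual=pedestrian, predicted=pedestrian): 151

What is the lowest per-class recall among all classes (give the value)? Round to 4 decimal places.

0.3889

Per-class recall (TP/(TP+FN)):
  stop: TP=35, FN=10+15+20+10=55 → 35/90 = 0.38889
  yield: TP=165, FN=3+4+5+3=15 → 165/180 = 0.91667
  speed: TP=84, FN=7+3+10+10=30 → 84/114 = 0.73684
  noentry: TP=42, FN=11+3+10+5=29 → 42/71 = 0.59155
  pedestrian: TP=151, FN=2+1+5+3=11 → 151/162 = 0.93210
Lowest is class 'stop' with recall = 0.3889.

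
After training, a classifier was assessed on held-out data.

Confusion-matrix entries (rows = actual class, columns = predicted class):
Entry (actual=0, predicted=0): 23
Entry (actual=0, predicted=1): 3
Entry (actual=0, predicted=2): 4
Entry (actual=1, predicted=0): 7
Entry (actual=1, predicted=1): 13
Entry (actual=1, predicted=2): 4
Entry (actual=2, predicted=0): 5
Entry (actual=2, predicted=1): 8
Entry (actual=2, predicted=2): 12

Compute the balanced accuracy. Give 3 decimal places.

0.596

Balanced accuracy = mean of per-class recall.
  0: recall = 23/30 = 0.7667
  1: recall = 13/24 = 0.5417
  2: recall = 12/25 = 0.4800
Mean = (0.7667 + 0.5417 + 0.4800) / 3 = 0.596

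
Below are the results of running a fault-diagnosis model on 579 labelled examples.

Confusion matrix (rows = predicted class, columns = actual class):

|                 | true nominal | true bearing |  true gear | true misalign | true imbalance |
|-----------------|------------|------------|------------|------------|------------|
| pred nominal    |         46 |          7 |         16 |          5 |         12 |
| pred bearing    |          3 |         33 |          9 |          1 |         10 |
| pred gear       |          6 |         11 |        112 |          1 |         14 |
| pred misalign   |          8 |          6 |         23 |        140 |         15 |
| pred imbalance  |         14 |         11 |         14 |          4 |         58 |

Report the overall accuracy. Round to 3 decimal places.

Accuracy = trace / total = (46+33+112+140+58=389) / 579 = 389/579 = 0.672

0.672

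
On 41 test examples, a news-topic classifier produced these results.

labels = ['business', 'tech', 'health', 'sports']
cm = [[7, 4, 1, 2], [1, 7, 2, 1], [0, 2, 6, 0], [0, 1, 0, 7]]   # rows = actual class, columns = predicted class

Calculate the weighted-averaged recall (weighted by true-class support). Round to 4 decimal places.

Per-class recall (TP/(TP+FN)):
  business: TP=7, FN=4+1+2=7 → 7/14 = 0.50000
  tech: TP=7, FN=1+2+1=4 → 7/11 = 0.63636
  health: TP=6, FN=0+2+0=2 → 6/8 = 0.75000
  sports: TP=7, FN=0+1+0=1 → 7/8 = 0.87500
Weighted-recall = Σ (supportᵢ/N)·recallᵢ with N=41: (14/41)·0.50000 + (11/41)·0.63636 + (8/41)·0.75000 + (8/41)·0.87500 = 0.6585

0.6585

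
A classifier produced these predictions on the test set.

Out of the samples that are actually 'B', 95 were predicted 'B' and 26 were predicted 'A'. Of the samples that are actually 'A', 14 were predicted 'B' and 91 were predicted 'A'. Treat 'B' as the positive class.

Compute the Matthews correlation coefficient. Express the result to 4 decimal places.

MCC = (TP·TN − FP·FN) / √((TP+FP)(TP+FN)(TN+FP)(TN+FN))
Numerator = 95·91 − 14·26 = 8281
Denominator = √(109·121·105·117) = √162026865 = 12728.9774
MCC = 8281 / 12728.9774 = 0.6506

0.6506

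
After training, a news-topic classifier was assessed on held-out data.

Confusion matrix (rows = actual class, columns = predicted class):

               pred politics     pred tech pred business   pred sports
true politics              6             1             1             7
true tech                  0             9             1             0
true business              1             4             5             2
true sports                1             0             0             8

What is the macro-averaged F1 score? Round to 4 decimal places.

0.6034

Per-class F1 score (2·TP/(2·TP+FP+FN)):
  politics: TP=6, FP=0+1+1=2, FN=1+1+7=9 → 12/23 = 0.52174
  tech: TP=9, FP=1+4+0=5, FN=0+1+0=1 → 18/24 = 0.75000
  business: TP=5, FP=1+1+0=2, FN=1+4+2=7 → 10/19 = 0.52632
  sports: TP=8, FP=7+0+2=9, FN=1+0+0=1 → 16/26 = 0.61538
Macro-F1 score = mean = (0.52174 + 0.75000 + 0.52632 + 0.61538) / 4 = 0.6034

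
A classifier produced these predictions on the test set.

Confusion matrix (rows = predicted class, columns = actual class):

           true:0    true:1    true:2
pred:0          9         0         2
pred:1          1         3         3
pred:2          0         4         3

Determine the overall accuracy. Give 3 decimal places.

Accuracy = trace / total = (9+3+3=15) / 25 = 15/25 = 0.600

0.600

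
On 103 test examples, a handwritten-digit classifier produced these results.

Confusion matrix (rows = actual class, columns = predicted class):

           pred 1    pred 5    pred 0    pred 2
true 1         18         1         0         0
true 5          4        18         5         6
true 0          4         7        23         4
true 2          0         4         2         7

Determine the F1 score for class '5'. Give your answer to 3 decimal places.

0.571

F1 score = 2·TP/(2·TP+FP+FN).
5: TP=18, FP=1+7+4=12, FN=4+5+6=15 → 36/63 = 0.5714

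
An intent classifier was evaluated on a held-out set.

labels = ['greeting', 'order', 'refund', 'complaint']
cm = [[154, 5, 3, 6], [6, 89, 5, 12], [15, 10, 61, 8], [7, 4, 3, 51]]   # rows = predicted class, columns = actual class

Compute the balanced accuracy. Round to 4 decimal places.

Balanced accuracy = mean of per-class recall.
  greeting: recall = 154/182 = 0.84615
  order: recall = 89/108 = 0.82407
  refund: recall = 61/72 = 0.84722
  complaint: recall = 51/77 = 0.66234
Mean = (0.84615 + 0.82407 + 0.84722 + 0.66234) / 4 = 0.7949

0.7949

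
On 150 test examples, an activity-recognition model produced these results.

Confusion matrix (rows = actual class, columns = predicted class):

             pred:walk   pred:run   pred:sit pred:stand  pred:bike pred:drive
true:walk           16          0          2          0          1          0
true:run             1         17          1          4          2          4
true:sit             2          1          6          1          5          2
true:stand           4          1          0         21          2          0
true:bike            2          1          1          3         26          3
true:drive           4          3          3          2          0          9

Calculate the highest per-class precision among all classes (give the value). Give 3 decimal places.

Per-class precision (TP/(TP+FP)):
  walk: TP=16, FP=1+2+4+2+4=13 → 16/29 = 0.5517
  run: TP=17, FP=0+1+1+1+3=6 → 17/23 = 0.7391
  sit: TP=6, FP=2+1+0+1+3=7 → 6/13 = 0.4615
  stand: TP=21, FP=0+4+1+3+2=10 → 21/31 = 0.6774
  bike: TP=26, FP=1+2+5+2+0=10 → 26/36 = 0.7222
  drive: TP=9, FP=0+4+2+0+3=9 → 9/18 = 0.5000
Highest is class 'run' with precision = 0.739.

0.739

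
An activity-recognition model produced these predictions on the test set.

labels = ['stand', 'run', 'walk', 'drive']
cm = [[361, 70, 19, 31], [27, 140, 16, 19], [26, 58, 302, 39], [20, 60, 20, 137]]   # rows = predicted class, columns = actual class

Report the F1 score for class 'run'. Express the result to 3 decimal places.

One-vs-rest for 'run': TP = diagonal; FP = other classes predicted 'run'; FN = 'run' predicted as other.
F1 score = 2·TP/(2·TP+FP+FN).
run: TP=140, FP=27+16+19=62, FN=70+58+60=188 → 280/530 = 0.5283

0.528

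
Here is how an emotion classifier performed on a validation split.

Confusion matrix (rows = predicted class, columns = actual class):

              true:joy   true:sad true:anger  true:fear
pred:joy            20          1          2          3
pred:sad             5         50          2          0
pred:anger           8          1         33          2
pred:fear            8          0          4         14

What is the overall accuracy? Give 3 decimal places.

Accuracy = trace / total = (20+50+33+14=117) / 153 = 117/153 = 0.765

0.765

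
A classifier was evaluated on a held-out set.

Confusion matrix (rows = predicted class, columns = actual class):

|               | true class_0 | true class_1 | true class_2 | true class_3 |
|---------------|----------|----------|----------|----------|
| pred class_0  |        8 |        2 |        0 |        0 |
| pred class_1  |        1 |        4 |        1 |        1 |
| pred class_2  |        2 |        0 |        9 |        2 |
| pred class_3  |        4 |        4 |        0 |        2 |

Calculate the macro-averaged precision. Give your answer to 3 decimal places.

0.566

Per-class precision (TP/(TP+FP)):
  class_0: TP=8, FP=2+0+0=2 → 8/10 = 0.8000
  class_1: TP=4, FP=1+1+1=3 → 4/7 = 0.5714
  class_2: TP=9, FP=2+0+2=4 → 9/13 = 0.6923
  class_3: TP=2, FP=4+4+0=8 → 2/10 = 0.2000
Macro-precision = mean = (0.8000 + 0.5714 + 0.6923 + 0.2000) / 4 = 0.566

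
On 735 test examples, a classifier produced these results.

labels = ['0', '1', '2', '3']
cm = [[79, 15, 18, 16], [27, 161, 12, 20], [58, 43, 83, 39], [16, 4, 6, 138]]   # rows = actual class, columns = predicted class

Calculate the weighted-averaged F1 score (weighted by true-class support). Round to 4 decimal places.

0.6175

Per-class F1 score (2·TP/(2·TP+FP+FN)):
  0: TP=79, FP=27+58+16=101, FN=15+18+16=49 → 158/308 = 0.51299
  1: TP=161, FP=15+43+4=62, FN=27+12+20=59 → 322/443 = 0.72686
  2: TP=83, FP=18+12+6=36, FN=58+43+39=140 → 166/342 = 0.48538
  3: TP=138, FP=16+20+39=75, FN=16+4+6=26 → 276/377 = 0.73210
Weighted-F1 score = Σ (supportᵢ/N)·F1 scoreᵢ with N=735: (128/735)·0.51299 + (220/735)·0.72686 + (223/735)·0.48538 + (164/735)·0.73210 = 0.6175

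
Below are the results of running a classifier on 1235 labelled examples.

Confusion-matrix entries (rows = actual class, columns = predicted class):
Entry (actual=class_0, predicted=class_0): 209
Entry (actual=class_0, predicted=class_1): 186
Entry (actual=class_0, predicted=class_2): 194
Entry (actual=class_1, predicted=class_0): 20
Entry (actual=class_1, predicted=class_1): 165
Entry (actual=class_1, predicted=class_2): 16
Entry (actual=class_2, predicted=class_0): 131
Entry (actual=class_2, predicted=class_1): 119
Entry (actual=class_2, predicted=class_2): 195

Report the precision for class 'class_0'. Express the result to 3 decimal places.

Take TP from the diagonal, FP from the rest of the 'class_0' prediction marginal, FN from the rest of the 'class_0' actual marginal.
precision = TP/(TP+FP).
class_0: TP=209, FP=20+131=151 → 209/360 = 0.5806

0.581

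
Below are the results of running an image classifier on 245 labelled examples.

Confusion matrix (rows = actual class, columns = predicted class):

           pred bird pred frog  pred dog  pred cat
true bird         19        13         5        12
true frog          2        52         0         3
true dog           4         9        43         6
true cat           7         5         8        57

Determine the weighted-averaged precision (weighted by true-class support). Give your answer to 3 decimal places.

Per-class precision (TP/(TP+FP)):
  bird: TP=19, FP=2+4+7=13 → 19/32 = 0.5938
  frog: TP=52, FP=13+9+5=27 → 52/79 = 0.6582
  dog: TP=43, FP=5+0+8=13 → 43/56 = 0.7679
  cat: TP=57, FP=12+3+6=21 → 57/78 = 0.7308
Weighted-precision = Σ (supportᵢ/N)·precisionᵢ with N=245: (49/245)·0.5938 + (57/245)·0.6582 + (62/245)·0.7679 + (77/245)·0.7308 = 0.696

0.696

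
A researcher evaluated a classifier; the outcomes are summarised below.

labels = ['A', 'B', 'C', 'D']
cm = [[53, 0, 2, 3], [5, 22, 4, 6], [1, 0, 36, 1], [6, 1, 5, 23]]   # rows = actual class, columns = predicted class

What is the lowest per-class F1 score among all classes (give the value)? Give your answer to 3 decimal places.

Per-class F1 score (2·TP/(2·TP+FP+FN)):
  A: TP=53, FP=5+1+6=12, FN=0+2+3=5 → 106/123 = 0.8618
  B: TP=22, FP=0+0+1=1, FN=5+4+6=15 → 44/60 = 0.7333
  C: TP=36, FP=2+4+5=11, FN=1+0+1=2 → 72/85 = 0.8471
  D: TP=23, FP=3+6+1=10, FN=6+1+5=12 → 46/68 = 0.6765
Lowest is class 'D' with F1 score = 0.676.

0.676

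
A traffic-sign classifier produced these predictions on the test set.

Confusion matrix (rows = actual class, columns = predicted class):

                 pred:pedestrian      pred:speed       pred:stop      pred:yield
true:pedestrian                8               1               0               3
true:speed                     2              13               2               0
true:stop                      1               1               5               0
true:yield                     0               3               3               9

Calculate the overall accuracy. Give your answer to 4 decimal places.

0.6863

Accuracy = trace / total = (8+13+5+9=35) / 51 = 35/51 = 0.6863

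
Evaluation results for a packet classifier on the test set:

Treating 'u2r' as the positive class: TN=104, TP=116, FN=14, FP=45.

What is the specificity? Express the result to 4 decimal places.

Specificity = TN/(TN+FP) = 104/(104+45) = 0.6980

0.6980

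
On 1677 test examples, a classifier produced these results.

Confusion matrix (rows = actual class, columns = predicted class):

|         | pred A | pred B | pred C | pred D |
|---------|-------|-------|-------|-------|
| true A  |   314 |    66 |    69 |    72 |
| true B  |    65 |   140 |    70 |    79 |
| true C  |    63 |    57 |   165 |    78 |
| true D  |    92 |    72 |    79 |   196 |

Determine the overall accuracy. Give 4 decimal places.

Accuracy = trace / total = (314+140+165+196=815) / 1677 = 815/1677 = 0.4860

0.4860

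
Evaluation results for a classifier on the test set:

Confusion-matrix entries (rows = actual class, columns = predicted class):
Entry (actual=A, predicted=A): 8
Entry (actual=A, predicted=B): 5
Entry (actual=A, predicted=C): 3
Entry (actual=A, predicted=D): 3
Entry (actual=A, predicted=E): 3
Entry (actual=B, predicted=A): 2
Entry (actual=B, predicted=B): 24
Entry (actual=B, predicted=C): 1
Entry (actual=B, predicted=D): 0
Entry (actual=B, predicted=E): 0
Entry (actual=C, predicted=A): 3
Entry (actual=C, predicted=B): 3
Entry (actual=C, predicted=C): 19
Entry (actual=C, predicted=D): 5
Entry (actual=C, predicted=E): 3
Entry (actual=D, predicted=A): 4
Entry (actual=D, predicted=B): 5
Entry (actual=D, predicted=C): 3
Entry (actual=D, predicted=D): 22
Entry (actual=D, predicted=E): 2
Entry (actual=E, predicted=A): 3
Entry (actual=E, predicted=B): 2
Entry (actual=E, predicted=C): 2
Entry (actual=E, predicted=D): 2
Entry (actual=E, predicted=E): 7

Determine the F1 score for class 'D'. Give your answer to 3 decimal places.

0.647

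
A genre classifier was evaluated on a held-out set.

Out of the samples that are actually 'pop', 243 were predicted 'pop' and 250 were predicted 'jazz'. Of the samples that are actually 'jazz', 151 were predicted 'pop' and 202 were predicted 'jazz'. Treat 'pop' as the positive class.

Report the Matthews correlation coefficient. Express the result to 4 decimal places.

0.0644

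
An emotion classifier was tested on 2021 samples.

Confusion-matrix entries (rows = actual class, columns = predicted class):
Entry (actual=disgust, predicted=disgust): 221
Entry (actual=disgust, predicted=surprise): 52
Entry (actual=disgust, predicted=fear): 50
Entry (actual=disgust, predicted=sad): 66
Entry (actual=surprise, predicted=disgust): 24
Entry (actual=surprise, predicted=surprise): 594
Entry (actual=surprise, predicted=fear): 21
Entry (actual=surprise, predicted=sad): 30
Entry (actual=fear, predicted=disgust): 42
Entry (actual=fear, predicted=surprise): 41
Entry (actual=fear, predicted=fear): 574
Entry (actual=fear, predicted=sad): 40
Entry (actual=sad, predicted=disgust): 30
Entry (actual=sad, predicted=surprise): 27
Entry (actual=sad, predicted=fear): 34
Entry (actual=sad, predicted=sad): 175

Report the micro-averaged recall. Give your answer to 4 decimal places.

Micro-averaging pools counts across classes: ΣTP=1564, ΣFP=457, ΣFN=457.
Micro-recall = TP/(TP+FN) on pooled counts = 0.7739 (equals overall accuracy in single-label multiclass).

0.7739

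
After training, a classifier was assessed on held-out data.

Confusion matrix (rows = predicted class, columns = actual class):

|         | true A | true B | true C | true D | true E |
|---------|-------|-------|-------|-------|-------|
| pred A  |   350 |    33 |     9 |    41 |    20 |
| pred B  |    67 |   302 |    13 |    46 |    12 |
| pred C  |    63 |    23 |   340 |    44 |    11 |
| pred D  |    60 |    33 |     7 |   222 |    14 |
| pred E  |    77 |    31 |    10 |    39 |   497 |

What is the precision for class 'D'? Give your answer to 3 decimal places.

0.661

One-vs-rest for 'D': TP = diagonal; FP = other classes predicted 'D'; FN = 'D' predicted as other.
precision = TP/(TP+FP).
D: TP=222, FP=60+33+7+14=114 → 222/336 = 0.6607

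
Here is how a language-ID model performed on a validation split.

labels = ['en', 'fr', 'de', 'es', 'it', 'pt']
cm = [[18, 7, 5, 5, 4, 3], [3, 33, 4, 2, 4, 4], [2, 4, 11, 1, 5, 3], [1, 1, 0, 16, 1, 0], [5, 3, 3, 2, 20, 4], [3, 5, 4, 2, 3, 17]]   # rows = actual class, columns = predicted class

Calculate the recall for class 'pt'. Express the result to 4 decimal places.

One-vs-rest for 'pt': TP = diagonal; FP = other classes predicted 'pt'; FN = 'pt' predicted as other.
recall = TP/(TP+FN).
pt: TP=17, FN=3+5+4+2+3=17 → 17/34 = 0.50000

0.5000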